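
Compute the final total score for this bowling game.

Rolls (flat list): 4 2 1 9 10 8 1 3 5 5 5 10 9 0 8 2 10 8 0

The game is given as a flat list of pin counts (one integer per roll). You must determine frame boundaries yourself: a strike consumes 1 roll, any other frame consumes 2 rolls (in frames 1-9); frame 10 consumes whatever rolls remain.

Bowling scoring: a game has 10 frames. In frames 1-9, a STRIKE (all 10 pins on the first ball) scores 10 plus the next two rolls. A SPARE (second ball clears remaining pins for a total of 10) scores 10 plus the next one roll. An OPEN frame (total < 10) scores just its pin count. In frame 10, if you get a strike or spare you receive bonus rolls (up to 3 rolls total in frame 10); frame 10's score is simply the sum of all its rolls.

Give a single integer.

Frame 1: OPEN (4+2=6). Cumulative: 6
Frame 2: SPARE (1+9=10). 10 + next roll (10) = 20. Cumulative: 26
Frame 3: STRIKE. 10 + next two rolls (8+1) = 19. Cumulative: 45
Frame 4: OPEN (8+1=9). Cumulative: 54
Frame 5: OPEN (3+5=8). Cumulative: 62
Frame 6: SPARE (5+5=10). 10 + next roll (10) = 20. Cumulative: 82
Frame 7: STRIKE. 10 + next two rolls (9+0) = 19. Cumulative: 101
Frame 8: OPEN (9+0=9). Cumulative: 110
Frame 9: SPARE (8+2=10). 10 + next roll (10) = 20. Cumulative: 130
Frame 10: STRIKE. Sum of all frame-10 rolls (10+8+0) = 18. Cumulative: 148

Answer: 148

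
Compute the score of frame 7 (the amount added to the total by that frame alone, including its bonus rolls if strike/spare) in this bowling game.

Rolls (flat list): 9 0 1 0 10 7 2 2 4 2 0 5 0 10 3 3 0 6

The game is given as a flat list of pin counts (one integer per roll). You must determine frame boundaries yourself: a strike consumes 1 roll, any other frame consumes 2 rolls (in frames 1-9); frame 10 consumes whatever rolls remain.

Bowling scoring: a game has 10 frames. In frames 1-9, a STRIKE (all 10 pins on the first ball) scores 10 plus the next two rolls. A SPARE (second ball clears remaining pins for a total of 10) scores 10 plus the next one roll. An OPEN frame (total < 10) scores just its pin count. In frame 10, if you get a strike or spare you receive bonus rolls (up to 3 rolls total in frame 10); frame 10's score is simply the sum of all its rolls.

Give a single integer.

Frame 1: OPEN (9+0=9). Cumulative: 9
Frame 2: OPEN (1+0=1). Cumulative: 10
Frame 3: STRIKE. 10 + next two rolls (7+2) = 19. Cumulative: 29
Frame 4: OPEN (7+2=9). Cumulative: 38
Frame 5: OPEN (2+4=6). Cumulative: 44
Frame 6: OPEN (2+0=2). Cumulative: 46
Frame 7: OPEN (5+0=5). Cumulative: 51
Frame 8: STRIKE. 10 + next two rolls (3+3) = 16. Cumulative: 67
Frame 9: OPEN (3+3=6). Cumulative: 73

Answer: 5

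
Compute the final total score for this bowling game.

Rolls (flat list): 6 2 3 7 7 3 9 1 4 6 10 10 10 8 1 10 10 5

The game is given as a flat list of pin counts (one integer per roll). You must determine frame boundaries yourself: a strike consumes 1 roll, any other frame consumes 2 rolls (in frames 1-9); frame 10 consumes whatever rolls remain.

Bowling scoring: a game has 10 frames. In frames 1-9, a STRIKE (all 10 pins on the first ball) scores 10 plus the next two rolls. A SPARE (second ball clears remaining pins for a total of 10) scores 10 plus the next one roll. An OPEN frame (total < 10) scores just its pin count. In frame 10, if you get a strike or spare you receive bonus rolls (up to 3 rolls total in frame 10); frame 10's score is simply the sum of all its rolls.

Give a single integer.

Frame 1: OPEN (6+2=8). Cumulative: 8
Frame 2: SPARE (3+7=10). 10 + next roll (7) = 17. Cumulative: 25
Frame 3: SPARE (7+3=10). 10 + next roll (9) = 19. Cumulative: 44
Frame 4: SPARE (9+1=10). 10 + next roll (4) = 14. Cumulative: 58
Frame 5: SPARE (4+6=10). 10 + next roll (10) = 20. Cumulative: 78
Frame 6: STRIKE. 10 + next two rolls (10+10) = 30. Cumulative: 108
Frame 7: STRIKE. 10 + next two rolls (10+8) = 28. Cumulative: 136
Frame 8: STRIKE. 10 + next two rolls (8+1) = 19. Cumulative: 155
Frame 9: OPEN (8+1=9). Cumulative: 164
Frame 10: STRIKE. Sum of all frame-10 rolls (10+10+5) = 25. Cumulative: 189

Answer: 189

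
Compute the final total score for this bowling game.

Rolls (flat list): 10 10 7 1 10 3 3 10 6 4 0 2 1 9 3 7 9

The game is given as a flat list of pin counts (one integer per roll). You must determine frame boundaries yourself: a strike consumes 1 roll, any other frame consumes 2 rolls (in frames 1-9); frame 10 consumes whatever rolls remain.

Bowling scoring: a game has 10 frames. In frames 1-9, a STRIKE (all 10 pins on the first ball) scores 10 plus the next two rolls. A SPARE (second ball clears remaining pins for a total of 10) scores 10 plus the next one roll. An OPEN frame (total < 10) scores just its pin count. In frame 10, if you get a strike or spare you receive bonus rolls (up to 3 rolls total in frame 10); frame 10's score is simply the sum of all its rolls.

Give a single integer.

Answer: 139

Derivation:
Frame 1: STRIKE. 10 + next two rolls (10+7) = 27. Cumulative: 27
Frame 2: STRIKE. 10 + next two rolls (7+1) = 18. Cumulative: 45
Frame 3: OPEN (7+1=8). Cumulative: 53
Frame 4: STRIKE. 10 + next two rolls (3+3) = 16. Cumulative: 69
Frame 5: OPEN (3+3=6). Cumulative: 75
Frame 6: STRIKE. 10 + next two rolls (6+4) = 20. Cumulative: 95
Frame 7: SPARE (6+4=10). 10 + next roll (0) = 10. Cumulative: 105
Frame 8: OPEN (0+2=2). Cumulative: 107
Frame 9: SPARE (1+9=10). 10 + next roll (3) = 13. Cumulative: 120
Frame 10: SPARE. Sum of all frame-10 rolls (3+7+9) = 19. Cumulative: 139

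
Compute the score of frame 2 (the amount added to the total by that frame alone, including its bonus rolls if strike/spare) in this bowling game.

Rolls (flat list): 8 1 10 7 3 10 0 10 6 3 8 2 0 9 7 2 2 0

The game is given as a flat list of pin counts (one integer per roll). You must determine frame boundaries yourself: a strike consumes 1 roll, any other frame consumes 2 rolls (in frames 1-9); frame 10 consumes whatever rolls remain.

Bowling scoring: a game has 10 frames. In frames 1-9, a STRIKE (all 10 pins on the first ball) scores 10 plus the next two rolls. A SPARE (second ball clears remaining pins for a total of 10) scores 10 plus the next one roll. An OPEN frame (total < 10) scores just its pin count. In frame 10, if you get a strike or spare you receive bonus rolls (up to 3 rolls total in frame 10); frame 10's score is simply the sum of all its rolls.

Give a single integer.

Frame 1: OPEN (8+1=9). Cumulative: 9
Frame 2: STRIKE. 10 + next two rolls (7+3) = 20. Cumulative: 29
Frame 3: SPARE (7+3=10). 10 + next roll (10) = 20. Cumulative: 49
Frame 4: STRIKE. 10 + next two rolls (0+10) = 20. Cumulative: 69

Answer: 20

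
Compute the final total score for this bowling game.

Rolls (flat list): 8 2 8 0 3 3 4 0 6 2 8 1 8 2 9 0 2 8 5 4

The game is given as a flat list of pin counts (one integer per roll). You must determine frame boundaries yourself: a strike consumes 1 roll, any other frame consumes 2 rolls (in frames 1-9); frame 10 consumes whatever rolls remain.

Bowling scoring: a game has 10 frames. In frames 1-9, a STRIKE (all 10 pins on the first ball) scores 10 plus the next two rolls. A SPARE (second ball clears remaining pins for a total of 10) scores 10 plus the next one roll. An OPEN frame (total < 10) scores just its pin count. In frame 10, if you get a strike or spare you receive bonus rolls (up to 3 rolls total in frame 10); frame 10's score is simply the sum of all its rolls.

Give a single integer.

Answer: 105

Derivation:
Frame 1: SPARE (8+2=10). 10 + next roll (8) = 18. Cumulative: 18
Frame 2: OPEN (8+0=8). Cumulative: 26
Frame 3: OPEN (3+3=6). Cumulative: 32
Frame 4: OPEN (4+0=4). Cumulative: 36
Frame 5: OPEN (6+2=8). Cumulative: 44
Frame 6: OPEN (8+1=9). Cumulative: 53
Frame 7: SPARE (8+2=10). 10 + next roll (9) = 19. Cumulative: 72
Frame 8: OPEN (9+0=9). Cumulative: 81
Frame 9: SPARE (2+8=10). 10 + next roll (5) = 15. Cumulative: 96
Frame 10: OPEN. Sum of all frame-10 rolls (5+4) = 9. Cumulative: 105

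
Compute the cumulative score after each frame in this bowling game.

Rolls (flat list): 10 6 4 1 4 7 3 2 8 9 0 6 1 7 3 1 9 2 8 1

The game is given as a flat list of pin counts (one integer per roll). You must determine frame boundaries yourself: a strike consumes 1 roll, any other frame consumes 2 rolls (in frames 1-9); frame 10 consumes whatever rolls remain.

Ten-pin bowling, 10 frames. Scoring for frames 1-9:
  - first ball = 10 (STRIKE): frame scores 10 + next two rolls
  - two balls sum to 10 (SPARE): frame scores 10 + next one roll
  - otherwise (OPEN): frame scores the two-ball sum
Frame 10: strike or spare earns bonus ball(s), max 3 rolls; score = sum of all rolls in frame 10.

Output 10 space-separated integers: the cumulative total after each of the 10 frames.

Answer: 20 31 36 48 67 76 83 94 106 117

Derivation:
Frame 1: STRIKE. 10 + next two rolls (6+4) = 20. Cumulative: 20
Frame 2: SPARE (6+4=10). 10 + next roll (1) = 11. Cumulative: 31
Frame 3: OPEN (1+4=5). Cumulative: 36
Frame 4: SPARE (7+3=10). 10 + next roll (2) = 12. Cumulative: 48
Frame 5: SPARE (2+8=10). 10 + next roll (9) = 19. Cumulative: 67
Frame 6: OPEN (9+0=9). Cumulative: 76
Frame 7: OPEN (6+1=7). Cumulative: 83
Frame 8: SPARE (7+3=10). 10 + next roll (1) = 11. Cumulative: 94
Frame 9: SPARE (1+9=10). 10 + next roll (2) = 12. Cumulative: 106
Frame 10: SPARE. Sum of all frame-10 rolls (2+8+1) = 11. Cumulative: 117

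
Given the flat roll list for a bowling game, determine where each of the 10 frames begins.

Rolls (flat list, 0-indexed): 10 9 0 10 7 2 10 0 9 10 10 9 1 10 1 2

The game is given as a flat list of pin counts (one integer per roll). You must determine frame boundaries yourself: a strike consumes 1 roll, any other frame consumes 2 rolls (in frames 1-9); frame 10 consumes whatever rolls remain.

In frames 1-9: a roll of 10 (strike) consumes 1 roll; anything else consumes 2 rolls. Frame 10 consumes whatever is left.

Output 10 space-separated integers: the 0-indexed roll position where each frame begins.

Answer: 0 1 3 4 6 7 9 10 11 13

Derivation:
Frame 1 starts at roll index 0: roll=10 (strike), consumes 1 roll
Frame 2 starts at roll index 1: rolls=9,0 (sum=9), consumes 2 rolls
Frame 3 starts at roll index 3: roll=10 (strike), consumes 1 roll
Frame 4 starts at roll index 4: rolls=7,2 (sum=9), consumes 2 rolls
Frame 5 starts at roll index 6: roll=10 (strike), consumes 1 roll
Frame 6 starts at roll index 7: rolls=0,9 (sum=9), consumes 2 rolls
Frame 7 starts at roll index 9: roll=10 (strike), consumes 1 roll
Frame 8 starts at roll index 10: roll=10 (strike), consumes 1 roll
Frame 9 starts at roll index 11: rolls=9,1 (sum=10), consumes 2 rolls
Frame 10 starts at roll index 13: 3 remaining rolls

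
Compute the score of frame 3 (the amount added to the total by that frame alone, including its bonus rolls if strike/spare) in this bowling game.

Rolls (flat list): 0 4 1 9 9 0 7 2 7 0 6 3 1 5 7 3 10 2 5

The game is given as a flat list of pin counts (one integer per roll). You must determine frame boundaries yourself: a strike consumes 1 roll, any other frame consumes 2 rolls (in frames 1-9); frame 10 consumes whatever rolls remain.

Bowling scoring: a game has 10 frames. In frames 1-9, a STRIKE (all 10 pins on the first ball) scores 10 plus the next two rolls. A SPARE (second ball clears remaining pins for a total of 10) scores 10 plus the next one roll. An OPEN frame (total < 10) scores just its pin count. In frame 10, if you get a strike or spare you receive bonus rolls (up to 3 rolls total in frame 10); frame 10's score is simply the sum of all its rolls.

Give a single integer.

Frame 1: OPEN (0+4=4). Cumulative: 4
Frame 2: SPARE (1+9=10). 10 + next roll (9) = 19. Cumulative: 23
Frame 3: OPEN (9+0=9). Cumulative: 32
Frame 4: OPEN (7+2=9). Cumulative: 41
Frame 5: OPEN (7+0=7). Cumulative: 48

Answer: 9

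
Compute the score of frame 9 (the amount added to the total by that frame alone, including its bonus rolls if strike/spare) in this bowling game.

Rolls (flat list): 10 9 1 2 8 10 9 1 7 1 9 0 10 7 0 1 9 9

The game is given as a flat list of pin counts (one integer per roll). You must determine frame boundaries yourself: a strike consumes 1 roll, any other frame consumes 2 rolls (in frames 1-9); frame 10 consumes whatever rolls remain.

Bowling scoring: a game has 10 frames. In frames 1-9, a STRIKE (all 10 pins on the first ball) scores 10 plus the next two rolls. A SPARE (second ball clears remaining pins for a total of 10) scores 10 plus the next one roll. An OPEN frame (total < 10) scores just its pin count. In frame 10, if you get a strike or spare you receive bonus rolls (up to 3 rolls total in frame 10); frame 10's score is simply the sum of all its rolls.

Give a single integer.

Frame 1: STRIKE. 10 + next two rolls (9+1) = 20. Cumulative: 20
Frame 2: SPARE (9+1=10). 10 + next roll (2) = 12. Cumulative: 32
Frame 3: SPARE (2+8=10). 10 + next roll (10) = 20. Cumulative: 52
Frame 4: STRIKE. 10 + next two rolls (9+1) = 20. Cumulative: 72
Frame 5: SPARE (9+1=10). 10 + next roll (7) = 17. Cumulative: 89
Frame 6: OPEN (7+1=8). Cumulative: 97
Frame 7: OPEN (9+0=9). Cumulative: 106
Frame 8: STRIKE. 10 + next two rolls (7+0) = 17. Cumulative: 123
Frame 9: OPEN (7+0=7). Cumulative: 130
Frame 10: SPARE. Sum of all frame-10 rolls (1+9+9) = 19. Cumulative: 149

Answer: 7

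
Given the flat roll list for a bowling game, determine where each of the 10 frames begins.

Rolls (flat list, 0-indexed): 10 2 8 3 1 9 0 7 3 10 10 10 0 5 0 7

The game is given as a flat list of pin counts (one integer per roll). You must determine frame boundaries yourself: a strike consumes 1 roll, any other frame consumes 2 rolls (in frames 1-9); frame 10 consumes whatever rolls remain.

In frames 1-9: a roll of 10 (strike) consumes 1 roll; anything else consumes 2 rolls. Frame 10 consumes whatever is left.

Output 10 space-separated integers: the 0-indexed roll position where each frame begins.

Frame 1 starts at roll index 0: roll=10 (strike), consumes 1 roll
Frame 2 starts at roll index 1: rolls=2,8 (sum=10), consumes 2 rolls
Frame 3 starts at roll index 3: rolls=3,1 (sum=4), consumes 2 rolls
Frame 4 starts at roll index 5: rolls=9,0 (sum=9), consumes 2 rolls
Frame 5 starts at roll index 7: rolls=7,3 (sum=10), consumes 2 rolls
Frame 6 starts at roll index 9: roll=10 (strike), consumes 1 roll
Frame 7 starts at roll index 10: roll=10 (strike), consumes 1 roll
Frame 8 starts at roll index 11: roll=10 (strike), consumes 1 roll
Frame 9 starts at roll index 12: rolls=0,5 (sum=5), consumes 2 rolls
Frame 10 starts at roll index 14: 2 remaining rolls

Answer: 0 1 3 5 7 9 10 11 12 14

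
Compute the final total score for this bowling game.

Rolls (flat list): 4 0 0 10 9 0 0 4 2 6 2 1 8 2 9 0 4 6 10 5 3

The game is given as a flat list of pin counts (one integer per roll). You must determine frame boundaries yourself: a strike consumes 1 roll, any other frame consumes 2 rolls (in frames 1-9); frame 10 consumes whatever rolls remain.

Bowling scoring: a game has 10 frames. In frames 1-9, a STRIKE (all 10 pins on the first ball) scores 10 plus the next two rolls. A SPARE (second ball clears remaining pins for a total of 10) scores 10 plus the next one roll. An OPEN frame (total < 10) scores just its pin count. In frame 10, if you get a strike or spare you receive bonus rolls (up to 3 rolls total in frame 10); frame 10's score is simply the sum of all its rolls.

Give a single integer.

Frame 1: OPEN (4+0=4). Cumulative: 4
Frame 2: SPARE (0+10=10). 10 + next roll (9) = 19. Cumulative: 23
Frame 3: OPEN (9+0=9). Cumulative: 32
Frame 4: OPEN (0+4=4). Cumulative: 36
Frame 5: OPEN (2+6=8). Cumulative: 44
Frame 6: OPEN (2+1=3). Cumulative: 47
Frame 7: SPARE (8+2=10). 10 + next roll (9) = 19. Cumulative: 66
Frame 8: OPEN (9+0=9). Cumulative: 75
Frame 9: SPARE (4+6=10). 10 + next roll (10) = 20. Cumulative: 95
Frame 10: STRIKE. Sum of all frame-10 rolls (10+5+3) = 18. Cumulative: 113

Answer: 113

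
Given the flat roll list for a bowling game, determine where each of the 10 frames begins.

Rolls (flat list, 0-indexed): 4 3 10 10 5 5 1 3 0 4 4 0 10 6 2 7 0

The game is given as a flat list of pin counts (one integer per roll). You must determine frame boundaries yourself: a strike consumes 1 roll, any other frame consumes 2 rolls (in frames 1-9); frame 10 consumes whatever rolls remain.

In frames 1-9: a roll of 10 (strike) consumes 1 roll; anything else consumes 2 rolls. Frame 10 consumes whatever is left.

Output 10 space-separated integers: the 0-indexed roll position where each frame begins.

Answer: 0 2 3 4 6 8 10 12 13 15

Derivation:
Frame 1 starts at roll index 0: rolls=4,3 (sum=7), consumes 2 rolls
Frame 2 starts at roll index 2: roll=10 (strike), consumes 1 roll
Frame 3 starts at roll index 3: roll=10 (strike), consumes 1 roll
Frame 4 starts at roll index 4: rolls=5,5 (sum=10), consumes 2 rolls
Frame 5 starts at roll index 6: rolls=1,3 (sum=4), consumes 2 rolls
Frame 6 starts at roll index 8: rolls=0,4 (sum=4), consumes 2 rolls
Frame 7 starts at roll index 10: rolls=4,0 (sum=4), consumes 2 rolls
Frame 8 starts at roll index 12: roll=10 (strike), consumes 1 roll
Frame 9 starts at roll index 13: rolls=6,2 (sum=8), consumes 2 rolls
Frame 10 starts at roll index 15: 2 remaining rolls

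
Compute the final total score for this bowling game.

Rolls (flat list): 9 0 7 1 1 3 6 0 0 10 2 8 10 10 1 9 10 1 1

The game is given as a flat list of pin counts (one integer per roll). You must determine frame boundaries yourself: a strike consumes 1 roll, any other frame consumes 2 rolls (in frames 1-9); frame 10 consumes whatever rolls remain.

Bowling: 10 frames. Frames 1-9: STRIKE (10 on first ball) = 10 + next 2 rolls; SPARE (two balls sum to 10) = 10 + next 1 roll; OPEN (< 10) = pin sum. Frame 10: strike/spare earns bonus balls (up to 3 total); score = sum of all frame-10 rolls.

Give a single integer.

Answer: 132

Derivation:
Frame 1: OPEN (9+0=9). Cumulative: 9
Frame 2: OPEN (7+1=8). Cumulative: 17
Frame 3: OPEN (1+3=4). Cumulative: 21
Frame 4: OPEN (6+0=6). Cumulative: 27
Frame 5: SPARE (0+10=10). 10 + next roll (2) = 12. Cumulative: 39
Frame 6: SPARE (2+8=10). 10 + next roll (10) = 20. Cumulative: 59
Frame 7: STRIKE. 10 + next two rolls (10+1) = 21. Cumulative: 80
Frame 8: STRIKE. 10 + next two rolls (1+9) = 20. Cumulative: 100
Frame 9: SPARE (1+9=10). 10 + next roll (10) = 20. Cumulative: 120
Frame 10: STRIKE. Sum of all frame-10 rolls (10+1+1) = 12. Cumulative: 132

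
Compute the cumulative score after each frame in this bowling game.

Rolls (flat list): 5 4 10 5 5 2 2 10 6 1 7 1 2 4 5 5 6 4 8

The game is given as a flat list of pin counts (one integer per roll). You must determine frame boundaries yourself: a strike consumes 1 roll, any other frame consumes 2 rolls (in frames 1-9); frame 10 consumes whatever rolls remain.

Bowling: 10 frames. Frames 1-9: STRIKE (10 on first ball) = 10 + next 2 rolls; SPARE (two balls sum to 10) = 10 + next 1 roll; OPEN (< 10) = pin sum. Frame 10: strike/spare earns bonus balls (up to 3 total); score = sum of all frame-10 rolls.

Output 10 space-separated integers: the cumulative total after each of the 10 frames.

Frame 1: OPEN (5+4=9). Cumulative: 9
Frame 2: STRIKE. 10 + next two rolls (5+5) = 20. Cumulative: 29
Frame 3: SPARE (5+5=10). 10 + next roll (2) = 12. Cumulative: 41
Frame 4: OPEN (2+2=4). Cumulative: 45
Frame 5: STRIKE. 10 + next two rolls (6+1) = 17. Cumulative: 62
Frame 6: OPEN (6+1=7). Cumulative: 69
Frame 7: OPEN (7+1=8). Cumulative: 77
Frame 8: OPEN (2+4=6). Cumulative: 83
Frame 9: SPARE (5+5=10). 10 + next roll (6) = 16. Cumulative: 99
Frame 10: SPARE. Sum of all frame-10 rolls (6+4+8) = 18. Cumulative: 117

Answer: 9 29 41 45 62 69 77 83 99 117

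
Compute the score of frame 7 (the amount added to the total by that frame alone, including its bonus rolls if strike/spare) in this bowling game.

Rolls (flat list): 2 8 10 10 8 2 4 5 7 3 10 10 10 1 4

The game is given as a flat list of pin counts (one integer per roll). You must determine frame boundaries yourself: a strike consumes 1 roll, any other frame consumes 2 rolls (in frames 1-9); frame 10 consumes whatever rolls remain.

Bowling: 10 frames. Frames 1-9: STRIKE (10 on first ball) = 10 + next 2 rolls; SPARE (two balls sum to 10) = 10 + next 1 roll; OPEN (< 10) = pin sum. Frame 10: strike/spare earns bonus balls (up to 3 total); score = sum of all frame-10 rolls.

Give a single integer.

Answer: 30

Derivation:
Frame 1: SPARE (2+8=10). 10 + next roll (10) = 20. Cumulative: 20
Frame 2: STRIKE. 10 + next two rolls (10+8) = 28. Cumulative: 48
Frame 3: STRIKE. 10 + next two rolls (8+2) = 20. Cumulative: 68
Frame 4: SPARE (8+2=10). 10 + next roll (4) = 14. Cumulative: 82
Frame 5: OPEN (4+5=9). Cumulative: 91
Frame 6: SPARE (7+3=10). 10 + next roll (10) = 20. Cumulative: 111
Frame 7: STRIKE. 10 + next two rolls (10+10) = 30. Cumulative: 141
Frame 8: STRIKE. 10 + next two rolls (10+1) = 21. Cumulative: 162
Frame 9: STRIKE. 10 + next two rolls (1+4) = 15. Cumulative: 177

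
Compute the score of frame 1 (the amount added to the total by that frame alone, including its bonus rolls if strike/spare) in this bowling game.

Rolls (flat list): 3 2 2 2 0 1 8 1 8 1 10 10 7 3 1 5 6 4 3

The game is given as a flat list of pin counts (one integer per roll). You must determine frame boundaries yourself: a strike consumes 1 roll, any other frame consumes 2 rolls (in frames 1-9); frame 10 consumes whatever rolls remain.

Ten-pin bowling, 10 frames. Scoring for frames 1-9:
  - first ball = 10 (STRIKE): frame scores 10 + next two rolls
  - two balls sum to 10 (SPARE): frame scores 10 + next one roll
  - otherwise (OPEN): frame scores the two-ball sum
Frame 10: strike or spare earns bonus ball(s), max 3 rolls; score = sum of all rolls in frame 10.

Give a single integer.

Answer: 5

Derivation:
Frame 1: OPEN (3+2=5). Cumulative: 5
Frame 2: OPEN (2+2=4). Cumulative: 9
Frame 3: OPEN (0+1=1). Cumulative: 10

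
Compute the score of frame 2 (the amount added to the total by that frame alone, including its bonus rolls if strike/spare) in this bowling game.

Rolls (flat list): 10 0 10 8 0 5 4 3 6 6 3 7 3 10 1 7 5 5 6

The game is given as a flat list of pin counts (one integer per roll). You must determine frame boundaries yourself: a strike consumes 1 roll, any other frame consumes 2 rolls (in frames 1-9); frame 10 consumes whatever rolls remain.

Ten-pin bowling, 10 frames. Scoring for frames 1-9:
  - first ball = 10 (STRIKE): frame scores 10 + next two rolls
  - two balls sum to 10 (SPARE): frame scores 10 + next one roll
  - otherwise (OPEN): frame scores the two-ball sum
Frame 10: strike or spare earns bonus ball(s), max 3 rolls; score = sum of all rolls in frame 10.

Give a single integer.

Answer: 18

Derivation:
Frame 1: STRIKE. 10 + next two rolls (0+10) = 20. Cumulative: 20
Frame 2: SPARE (0+10=10). 10 + next roll (8) = 18. Cumulative: 38
Frame 3: OPEN (8+0=8). Cumulative: 46
Frame 4: OPEN (5+4=9). Cumulative: 55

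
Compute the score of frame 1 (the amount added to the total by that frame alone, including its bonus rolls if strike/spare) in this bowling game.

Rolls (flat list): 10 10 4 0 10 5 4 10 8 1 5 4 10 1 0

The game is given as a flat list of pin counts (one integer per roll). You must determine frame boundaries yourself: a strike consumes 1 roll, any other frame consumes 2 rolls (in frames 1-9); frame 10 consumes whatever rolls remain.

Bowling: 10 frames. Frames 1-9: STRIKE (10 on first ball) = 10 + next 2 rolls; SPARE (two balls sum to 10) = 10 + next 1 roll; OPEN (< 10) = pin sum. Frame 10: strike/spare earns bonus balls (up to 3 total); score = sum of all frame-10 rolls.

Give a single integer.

Answer: 24

Derivation:
Frame 1: STRIKE. 10 + next two rolls (10+4) = 24. Cumulative: 24
Frame 2: STRIKE. 10 + next two rolls (4+0) = 14. Cumulative: 38
Frame 3: OPEN (4+0=4). Cumulative: 42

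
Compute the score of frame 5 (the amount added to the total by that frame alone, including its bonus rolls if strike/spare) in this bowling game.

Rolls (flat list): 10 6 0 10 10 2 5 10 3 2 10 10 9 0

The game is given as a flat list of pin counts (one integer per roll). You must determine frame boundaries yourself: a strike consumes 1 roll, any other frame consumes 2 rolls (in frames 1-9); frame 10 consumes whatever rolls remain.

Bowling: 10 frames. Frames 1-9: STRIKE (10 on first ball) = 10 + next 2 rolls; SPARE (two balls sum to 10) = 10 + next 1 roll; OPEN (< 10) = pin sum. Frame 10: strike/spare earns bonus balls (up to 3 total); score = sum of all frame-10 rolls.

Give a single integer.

Frame 1: STRIKE. 10 + next two rolls (6+0) = 16. Cumulative: 16
Frame 2: OPEN (6+0=6). Cumulative: 22
Frame 3: STRIKE. 10 + next two rolls (10+2) = 22. Cumulative: 44
Frame 4: STRIKE. 10 + next two rolls (2+5) = 17. Cumulative: 61
Frame 5: OPEN (2+5=7). Cumulative: 68
Frame 6: STRIKE. 10 + next two rolls (3+2) = 15. Cumulative: 83
Frame 7: OPEN (3+2=5). Cumulative: 88

Answer: 7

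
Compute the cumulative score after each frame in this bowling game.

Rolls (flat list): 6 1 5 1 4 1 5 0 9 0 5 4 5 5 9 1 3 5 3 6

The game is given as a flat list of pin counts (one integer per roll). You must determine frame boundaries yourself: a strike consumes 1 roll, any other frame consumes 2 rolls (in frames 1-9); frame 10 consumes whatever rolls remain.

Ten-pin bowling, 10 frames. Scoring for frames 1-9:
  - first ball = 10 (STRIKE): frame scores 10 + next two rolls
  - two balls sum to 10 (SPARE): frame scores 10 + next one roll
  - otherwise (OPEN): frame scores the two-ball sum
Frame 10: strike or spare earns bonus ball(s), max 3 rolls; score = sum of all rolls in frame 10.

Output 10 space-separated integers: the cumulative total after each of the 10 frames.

Answer: 7 13 18 23 32 41 60 73 81 90

Derivation:
Frame 1: OPEN (6+1=7). Cumulative: 7
Frame 2: OPEN (5+1=6). Cumulative: 13
Frame 3: OPEN (4+1=5). Cumulative: 18
Frame 4: OPEN (5+0=5). Cumulative: 23
Frame 5: OPEN (9+0=9). Cumulative: 32
Frame 6: OPEN (5+4=9). Cumulative: 41
Frame 7: SPARE (5+5=10). 10 + next roll (9) = 19. Cumulative: 60
Frame 8: SPARE (9+1=10). 10 + next roll (3) = 13. Cumulative: 73
Frame 9: OPEN (3+5=8). Cumulative: 81
Frame 10: OPEN. Sum of all frame-10 rolls (3+6) = 9. Cumulative: 90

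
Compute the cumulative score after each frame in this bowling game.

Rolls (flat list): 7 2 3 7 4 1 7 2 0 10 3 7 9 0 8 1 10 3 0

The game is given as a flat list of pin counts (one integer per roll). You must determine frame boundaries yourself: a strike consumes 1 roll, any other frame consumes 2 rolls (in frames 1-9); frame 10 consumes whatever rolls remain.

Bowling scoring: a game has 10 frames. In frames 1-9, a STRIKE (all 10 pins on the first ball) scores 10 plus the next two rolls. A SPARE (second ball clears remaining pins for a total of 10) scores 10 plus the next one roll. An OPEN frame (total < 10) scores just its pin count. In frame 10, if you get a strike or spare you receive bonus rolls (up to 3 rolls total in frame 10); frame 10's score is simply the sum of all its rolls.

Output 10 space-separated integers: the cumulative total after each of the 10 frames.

Frame 1: OPEN (7+2=9). Cumulative: 9
Frame 2: SPARE (3+7=10). 10 + next roll (4) = 14. Cumulative: 23
Frame 3: OPEN (4+1=5). Cumulative: 28
Frame 4: OPEN (7+2=9). Cumulative: 37
Frame 5: SPARE (0+10=10). 10 + next roll (3) = 13. Cumulative: 50
Frame 6: SPARE (3+7=10). 10 + next roll (9) = 19. Cumulative: 69
Frame 7: OPEN (9+0=9). Cumulative: 78
Frame 8: OPEN (8+1=9). Cumulative: 87
Frame 9: STRIKE. 10 + next two rolls (3+0) = 13. Cumulative: 100
Frame 10: OPEN. Sum of all frame-10 rolls (3+0) = 3. Cumulative: 103

Answer: 9 23 28 37 50 69 78 87 100 103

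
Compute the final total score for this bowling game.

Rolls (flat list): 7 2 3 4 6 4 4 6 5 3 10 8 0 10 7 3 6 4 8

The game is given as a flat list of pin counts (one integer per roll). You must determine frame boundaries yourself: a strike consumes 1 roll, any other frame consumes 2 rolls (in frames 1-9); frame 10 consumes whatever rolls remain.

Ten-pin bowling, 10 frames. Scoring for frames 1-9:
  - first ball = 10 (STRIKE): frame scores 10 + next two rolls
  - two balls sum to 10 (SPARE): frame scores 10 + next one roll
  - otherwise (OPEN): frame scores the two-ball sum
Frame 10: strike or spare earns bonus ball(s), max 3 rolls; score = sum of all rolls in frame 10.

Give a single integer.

Answer: 133

Derivation:
Frame 1: OPEN (7+2=9). Cumulative: 9
Frame 2: OPEN (3+4=7). Cumulative: 16
Frame 3: SPARE (6+4=10). 10 + next roll (4) = 14. Cumulative: 30
Frame 4: SPARE (4+6=10). 10 + next roll (5) = 15. Cumulative: 45
Frame 5: OPEN (5+3=8). Cumulative: 53
Frame 6: STRIKE. 10 + next two rolls (8+0) = 18. Cumulative: 71
Frame 7: OPEN (8+0=8). Cumulative: 79
Frame 8: STRIKE. 10 + next two rolls (7+3) = 20. Cumulative: 99
Frame 9: SPARE (7+3=10). 10 + next roll (6) = 16. Cumulative: 115
Frame 10: SPARE. Sum of all frame-10 rolls (6+4+8) = 18. Cumulative: 133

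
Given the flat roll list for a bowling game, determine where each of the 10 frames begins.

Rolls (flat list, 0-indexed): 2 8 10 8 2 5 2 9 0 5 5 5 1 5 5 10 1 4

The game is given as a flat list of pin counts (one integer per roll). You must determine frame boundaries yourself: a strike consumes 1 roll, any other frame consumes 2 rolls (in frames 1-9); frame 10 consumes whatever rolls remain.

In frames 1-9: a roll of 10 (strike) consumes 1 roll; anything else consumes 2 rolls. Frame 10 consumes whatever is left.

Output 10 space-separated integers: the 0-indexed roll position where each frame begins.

Frame 1 starts at roll index 0: rolls=2,8 (sum=10), consumes 2 rolls
Frame 2 starts at roll index 2: roll=10 (strike), consumes 1 roll
Frame 3 starts at roll index 3: rolls=8,2 (sum=10), consumes 2 rolls
Frame 4 starts at roll index 5: rolls=5,2 (sum=7), consumes 2 rolls
Frame 5 starts at roll index 7: rolls=9,0 (sum=9), consumes 2 rolls
Frame 6 starts at roll index 9: rolls=5,5 (sum=10), consumes 2 rolls
Frame 7 starts at roll index 11: rolls=5,1 (sum=6), consumes 2 rolls
Frame 8 starts at roll index 13: rolls=5,5 (sum=10), consumes 2 rolls
Frame 9 starts at roll index 15: roll=10 (strike), consumes 1 roll
Frame 10 starts at roll index 16: 2 remaining rolls

Answer: 0 2 3 5 7 9 11 13 15 16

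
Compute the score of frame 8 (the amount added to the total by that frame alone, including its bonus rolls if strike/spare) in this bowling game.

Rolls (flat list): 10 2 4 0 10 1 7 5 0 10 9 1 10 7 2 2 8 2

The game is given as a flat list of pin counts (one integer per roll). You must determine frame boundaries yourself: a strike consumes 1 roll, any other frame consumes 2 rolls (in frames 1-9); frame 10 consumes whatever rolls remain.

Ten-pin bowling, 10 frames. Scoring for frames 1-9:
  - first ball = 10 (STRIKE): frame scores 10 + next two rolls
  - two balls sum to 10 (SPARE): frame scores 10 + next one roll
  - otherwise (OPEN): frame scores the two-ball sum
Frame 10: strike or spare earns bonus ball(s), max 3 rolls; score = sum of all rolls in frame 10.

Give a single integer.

Frame 1: STRIKE. 10 + next two rolls (2+4) = 16. Cumulative: 16
Frame 2: OPEN (2+4=6). Cumulative: 22
Frame 3: SPARE (0+10=10). 10 + next roll (1) = 11. Cumulative: 33
Frame 4: OPEN (1+7=8). Cumulative: 41
Frame 5: OPEN (5+0=5). Cumulative: 46
Frame 6: STRIKE. 10 + next two rolls (9+1) = 20. Cumulative: 66
Frame 7: SPARE (9+1=10). 10 + next roll (10) = 20. Cumulative: 86
Frame 8: STRIKE. 10 + next two rolls (7+2) = 19. Cumulative: 105
Frame 9: OPEN (7+2=9). Cumulative: 114
Frame 10: SPARE. Sum of all frame-10 rolls (2+8+2) = 12. Cumulative: 126

Answer: 19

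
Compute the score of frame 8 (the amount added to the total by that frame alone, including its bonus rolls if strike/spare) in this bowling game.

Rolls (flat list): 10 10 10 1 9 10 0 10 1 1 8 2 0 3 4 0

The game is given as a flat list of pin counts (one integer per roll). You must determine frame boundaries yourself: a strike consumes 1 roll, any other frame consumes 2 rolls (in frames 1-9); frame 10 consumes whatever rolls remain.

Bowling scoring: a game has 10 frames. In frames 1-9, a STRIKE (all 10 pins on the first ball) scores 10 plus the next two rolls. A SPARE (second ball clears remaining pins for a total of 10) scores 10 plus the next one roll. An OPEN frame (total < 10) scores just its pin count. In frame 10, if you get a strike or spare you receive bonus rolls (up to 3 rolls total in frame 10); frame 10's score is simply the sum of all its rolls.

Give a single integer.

Answer: 10

Derivation:
Frame 1: STRIKE. 10 + next two rolls (10+10) = 30. Cumulative: 30
Frame 2: STRIKE. 10 + next two rolls (10+1) = 21. Cumulative: 51
Frame 3: STRIKE. 10 + next two rolls (1+9) = 20. Cumulative: 71
Frame 4: SPARE (1+9=10). 10 + next roll (10) = 20. Cumulative: 91
Frame 5: STRIKE. 10 + next two rolls (0+10) = 20. Cumulative: 111
Frame 6: SPARE (0+10=10). 10 + next roll (1) = 11. Cumulative: 122
Frame 7: OPEN (1+1=2). Cumulative: 124
Frame 8: SPARE (8+2=10). 10 + next roll (0) = 10. Cumulative: 134
Frame 9: OPEN (0+3=3). Cumulative: 137
Frame 10: OPEN. Sum of all frame-10 rolls (4+0) = 4. Cumulative: 141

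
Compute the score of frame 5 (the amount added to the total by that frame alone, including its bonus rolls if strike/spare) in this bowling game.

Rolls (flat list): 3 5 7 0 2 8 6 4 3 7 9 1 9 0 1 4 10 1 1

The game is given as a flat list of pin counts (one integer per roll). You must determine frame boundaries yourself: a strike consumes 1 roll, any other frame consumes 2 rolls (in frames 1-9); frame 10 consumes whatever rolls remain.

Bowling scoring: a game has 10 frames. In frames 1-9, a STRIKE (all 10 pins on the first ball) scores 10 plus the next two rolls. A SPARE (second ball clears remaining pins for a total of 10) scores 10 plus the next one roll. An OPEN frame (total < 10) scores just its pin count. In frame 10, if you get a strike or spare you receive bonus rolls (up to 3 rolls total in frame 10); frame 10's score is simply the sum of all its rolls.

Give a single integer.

Frame 1: OPEN (3+5=8). Cumulative: 8
Frame 2: OPEN (7+0=7). Cumulative: 15
Frame 3: SPARE (2+8=10). 10 + next roll (6) = 16. Cumulative: 31
Frame 4: SPARE (6+4=10). 10 + next roll (3) = 13. Cumulative: 44
Frame 5: SPARE (3+7=10). 10 + next roll (9) = 19. Cumulative: 63
Frame 6: SPARE (9+1=10). 10 + next roll (9) = 19. Cumulative: 82
Frame 7: OPEN (9+0=9). Cumulative: 91

Answer: 19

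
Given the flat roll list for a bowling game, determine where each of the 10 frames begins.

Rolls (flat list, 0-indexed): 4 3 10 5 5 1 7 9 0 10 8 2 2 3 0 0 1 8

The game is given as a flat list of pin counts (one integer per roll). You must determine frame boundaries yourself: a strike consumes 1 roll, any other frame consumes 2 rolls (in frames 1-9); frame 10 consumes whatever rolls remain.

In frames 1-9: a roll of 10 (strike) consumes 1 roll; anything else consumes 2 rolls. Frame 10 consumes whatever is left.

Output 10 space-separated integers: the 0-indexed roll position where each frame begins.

Frame 1 starts at roll index 0: rolls=4,3 (sum=7), consumes 2 rolls
Frame 2 starts at roll index 2: roll=10 (strike), consumes 1 roll
Frame 3 starts at roll index 3: rolls=5,5 (sum=10), consumes 2 rolls
Frame 4 starts at roll index 5: rolls=1,7 (sum=8), consumes 2 rolls
Frame 5 starts at roll index 7: rolls=9,0 (sum=9), consumes 2 rolls
Frame 6 starts at roll index 9: roll=10 (strike), consumes 1 roll
Frame 7 starts at roll index 10: rolls=8,2 (sum=10), consumes 2 rolls
Frame 8 starts at roll index 12: rolls=2,3 (sum=5), consumes 2 rolls
Frame 9 starts at roll index 14: rolls=0,0 (sum=0), consumes 2 rolls
Frame 10 starts at roll index 16: 2 remaining rolls

Answer: 0 2 3 5 7 9 10 12 14 16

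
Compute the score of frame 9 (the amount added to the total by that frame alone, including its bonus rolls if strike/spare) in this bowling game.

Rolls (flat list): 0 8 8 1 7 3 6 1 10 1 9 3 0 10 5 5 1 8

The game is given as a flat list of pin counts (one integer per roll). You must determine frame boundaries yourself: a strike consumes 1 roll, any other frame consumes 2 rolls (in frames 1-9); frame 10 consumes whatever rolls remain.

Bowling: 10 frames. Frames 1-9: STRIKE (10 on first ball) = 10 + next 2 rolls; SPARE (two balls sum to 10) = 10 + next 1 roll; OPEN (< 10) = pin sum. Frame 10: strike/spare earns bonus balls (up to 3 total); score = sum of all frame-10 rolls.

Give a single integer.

Answer: 11

Derivation:
Frame 1: OPEN (0+8=8). Cumulative: 8
Frame 2: OPEN (8+1=9). Cumulative: 17
Frame 3: SPARE (7+3=10). 10 + next roll (6) = 16. Cumulative: 33
Frame 4: OPEN (6+1=7). Cumulative: 40
Frame 5: STRIKE. 10 + next two rolls (1+9) = 20. Cumulative: 60
Frame 6: SPARE (1+9=10). 10 + next roll (3) = 13. Cumulative: 73
Frame 7: OPEN (3+0=3). Cumulative: 76
Frame 8: STRIKE. 10 + next two rolls (5+5) = 20. Cumulative: 96
Frame 9: SPARE (5+5=10). 10 + next roll (1) = 11. Cumulative: 107
Frame 10: OPEN. Sum of all frame-10 rolls (1+8) = 9. Cumulative: 116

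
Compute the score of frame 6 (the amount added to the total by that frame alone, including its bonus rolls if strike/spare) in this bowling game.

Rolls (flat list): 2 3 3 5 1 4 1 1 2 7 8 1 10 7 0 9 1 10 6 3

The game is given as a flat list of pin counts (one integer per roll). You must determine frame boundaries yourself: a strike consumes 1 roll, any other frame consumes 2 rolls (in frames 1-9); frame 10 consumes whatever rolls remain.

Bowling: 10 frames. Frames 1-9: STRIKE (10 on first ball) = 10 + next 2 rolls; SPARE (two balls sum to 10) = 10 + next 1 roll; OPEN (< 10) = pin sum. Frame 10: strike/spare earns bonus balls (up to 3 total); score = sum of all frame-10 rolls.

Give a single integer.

Answer: 9

Derivation:
Frame 1: OPEN (2+3=5). Cumulative: 5
Frame 2: OPEN (3+5=8). Cumulative: 13
Frame 3: OPEN (1+4=5). Cumulative: 18
Frame 4: OPEN (1+1=2). Cumulative: 20
Frame 5: OPEN (2+7=9). Cumulative: 29
Frame 6: OPEN (8+1=9). Cumulative: 38
Frame 7: STRIKE. 10 + next two rolls (7+0) = 17. Cumulative: 55
Frame 8: OPEN (7+0=7). Cumulative: 62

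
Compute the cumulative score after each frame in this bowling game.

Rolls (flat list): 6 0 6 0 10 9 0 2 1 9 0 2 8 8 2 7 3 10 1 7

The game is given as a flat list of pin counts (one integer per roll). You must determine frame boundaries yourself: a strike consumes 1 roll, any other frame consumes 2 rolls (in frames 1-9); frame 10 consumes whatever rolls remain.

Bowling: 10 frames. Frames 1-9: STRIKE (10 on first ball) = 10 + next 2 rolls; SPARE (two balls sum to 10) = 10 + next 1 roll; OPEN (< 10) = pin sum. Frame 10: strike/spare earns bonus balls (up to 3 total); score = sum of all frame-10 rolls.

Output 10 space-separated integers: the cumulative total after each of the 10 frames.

Frame 1: OPEN (6+0=6). Cumulative: 6
Frame 2: OPEN (6+0=6). Cumulative: 12
Frame 3: STRIKE. 10 + next two rolls (9+0) = 19. Cumulative: 31
Frame 4: OPEN (9+0=9). Cumulative: 40
Frame 5: OPEN (2+1=3). Cumulative: 43
Frame 6: OPEN (9+0=9). Cumulative: 52
Frame 7: SPARE (2+8=10). 10 + next roll (8) = 18. Cumulative: 70
Frame 8: SPARE (8+2=10). 10 + next roll (7) = 17. Cumulative: 87
Frame 9: SPARE (7+3=10). 10 + next roll (10) = 20. Cumulative: 107
Frame 10: STRIKE. Sum of all frame-10 rolls (10+1+7) = 18. Cumulative: 125

Answer: 6 12 31 40 43 52 70 87 107 125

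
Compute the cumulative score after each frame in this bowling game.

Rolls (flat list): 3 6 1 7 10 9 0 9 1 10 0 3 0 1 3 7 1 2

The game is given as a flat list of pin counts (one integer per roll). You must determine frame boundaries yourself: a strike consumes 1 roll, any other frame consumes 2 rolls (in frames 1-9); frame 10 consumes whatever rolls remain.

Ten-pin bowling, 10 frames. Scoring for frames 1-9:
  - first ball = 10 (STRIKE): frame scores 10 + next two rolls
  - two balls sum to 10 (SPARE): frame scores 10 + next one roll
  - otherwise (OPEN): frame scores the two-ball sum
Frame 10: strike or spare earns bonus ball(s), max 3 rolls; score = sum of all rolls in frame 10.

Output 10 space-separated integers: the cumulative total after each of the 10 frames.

Frame 1: OPEN (3+6=9). Cumulative: 9
Frame 2: OPEN (1+7=8). Cumulative: 17
Frame 3: STRIKE. 10 + next two rolls (9+0) = 19. Cumulative: 36
Frame 4: OPEN (9+0=9). Cumulative: 45
Frame 5: SPARE (9+1=10). 10 + next roll (10) = 20. Cumulative: 65
Frame 6: STRIKE. 10 + next two rolls (0+3) = 13. Cumulative: 78
Frame 7: OPEN (0+3=3). Cumulative: 81
Frame 8: OPEN (0+1=1). Cumulative: 82
Frame 9: SPARE (3+7=10). 10 + next roll (1) = 11. Cumulative: 93
Frame 10: OPEN. Sum of all frame-10 rolls (1+2) = 3. Cumulative: 96

Answer: 9 17 36 45 65 78 81 82 93 96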